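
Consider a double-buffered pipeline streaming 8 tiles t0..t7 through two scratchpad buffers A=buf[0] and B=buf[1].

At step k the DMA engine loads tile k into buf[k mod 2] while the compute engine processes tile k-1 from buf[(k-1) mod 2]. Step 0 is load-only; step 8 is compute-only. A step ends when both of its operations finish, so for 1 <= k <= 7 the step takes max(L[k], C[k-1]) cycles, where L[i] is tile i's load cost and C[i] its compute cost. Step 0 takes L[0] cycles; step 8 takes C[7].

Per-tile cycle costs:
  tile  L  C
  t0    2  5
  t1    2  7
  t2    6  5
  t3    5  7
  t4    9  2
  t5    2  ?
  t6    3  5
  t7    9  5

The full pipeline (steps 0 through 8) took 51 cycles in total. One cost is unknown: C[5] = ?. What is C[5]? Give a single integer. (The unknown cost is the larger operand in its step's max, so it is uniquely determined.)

step 0: dur = L[0]=2 = 2
step 1: dur = max(L[1]=2, C[0]=5) = 5
step 2: dur = max(L[2]=6, C[1]=7) = 7
step 3: dur = max(L[3]=5, C[2]=5) = 5
step 4: dur = max(L[4]=9, C[3]=7) = 9
step 5: dur = max(L[5]=2, C[4]=2) = 2
step 6: dur = max(L[6]=3, C[5]=?) = C[5]  (unknown; binding)
step 7: dur = max(L[7]=9, C[6]=5) = 9
step 8: dur = C[7]=5 = 5
sum of known step durations = 44
dur[6] = total - known = 51 - 44 = 7
C[5] is the binding max in step 6, so C[5] = dur[6] = 7

C[5] = 7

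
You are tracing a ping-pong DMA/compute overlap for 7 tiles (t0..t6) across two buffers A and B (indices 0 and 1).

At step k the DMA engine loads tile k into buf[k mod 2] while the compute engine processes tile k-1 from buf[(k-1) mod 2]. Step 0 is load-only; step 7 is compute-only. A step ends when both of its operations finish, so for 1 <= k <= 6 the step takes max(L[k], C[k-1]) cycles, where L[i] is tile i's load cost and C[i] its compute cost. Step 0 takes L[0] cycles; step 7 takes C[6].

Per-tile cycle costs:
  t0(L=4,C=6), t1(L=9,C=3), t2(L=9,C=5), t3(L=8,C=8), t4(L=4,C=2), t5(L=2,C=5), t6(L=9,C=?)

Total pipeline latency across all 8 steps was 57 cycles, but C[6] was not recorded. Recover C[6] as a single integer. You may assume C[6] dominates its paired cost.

step 0: dur = L[0]=4 = 4
step 1: dur = max(L[1]=9, C[0]=6) = 9
step 2: dur = max(L[2]=9, C[1]=3) = 9
step 3: dur = max(L[3]=8, C[2]=5) = 8
step 4: dur = max(L[4]=4, C[3]=8) = 8
step 5: dur = max(L[5]=2, C[4]=2) = 2
step 6: dur = max(L[6]=9, C[5]=5) = 9
step 7: dur = C[6]=? = C[6]  (unknown; binding)
sum of known step durations = 49
dur[7] = total - known = 57 - 49 = 8
C[6] is the binding max in step 7, so C[6] = dur[7] = 8

C[6] = 8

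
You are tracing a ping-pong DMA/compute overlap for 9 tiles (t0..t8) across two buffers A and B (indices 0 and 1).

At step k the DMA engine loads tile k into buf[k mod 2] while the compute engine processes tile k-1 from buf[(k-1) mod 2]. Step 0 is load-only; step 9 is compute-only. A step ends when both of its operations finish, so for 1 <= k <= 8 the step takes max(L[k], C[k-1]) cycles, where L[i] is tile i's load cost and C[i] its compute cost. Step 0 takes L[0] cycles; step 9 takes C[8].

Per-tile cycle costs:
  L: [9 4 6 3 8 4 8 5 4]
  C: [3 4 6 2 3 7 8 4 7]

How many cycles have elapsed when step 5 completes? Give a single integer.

step 0: L[0]=9 → dur=9, Σ=9 | A=load:t0 B=idle [load-only]
step 1: L[1]=4 C[0]=3 → dur=4, Σ=13 | A=compute:t0 B=load:t1 [load-bound]
step 2: L[2]=6 C[1]=4 → dur=6, Σ=19 | A=load:t2 B=compute:t1 [load-bound]
step 3: L[3]=3 C[2]=6 → dur=6, Σ=25 | A=compute:t2 B=load:t3 [compute-bound]
step 4: L[4]=8 C[3]=2 → dur=8, Σ=33 | A=load:t4 B=compute:t3 [load-bound]
step 5: L[5]=4 C[4]=3 → dur=4, Σ=37 | A=compute:t4 B=load:t5 [load-bound]
step 6: L[6]=8 C[5]=7 → dur=8, Σ=45 | A=load:t6 B=compute:t5 [load-bound]
step 7: L[7]=5 C[6]=8 → dur=8, Σ=53 | A=compute:t6 B=load:t7 [compute-bound]
step 8: L[8]=4 C[7]=4 → dur=4, Σ=57 | A=load:t8 B=compute:t7 [tied]
step 9: C[8]=7 → dur=7, Σ=64 | A=compute:t8 B=idle [compute-only]

end_cycle[5] = 37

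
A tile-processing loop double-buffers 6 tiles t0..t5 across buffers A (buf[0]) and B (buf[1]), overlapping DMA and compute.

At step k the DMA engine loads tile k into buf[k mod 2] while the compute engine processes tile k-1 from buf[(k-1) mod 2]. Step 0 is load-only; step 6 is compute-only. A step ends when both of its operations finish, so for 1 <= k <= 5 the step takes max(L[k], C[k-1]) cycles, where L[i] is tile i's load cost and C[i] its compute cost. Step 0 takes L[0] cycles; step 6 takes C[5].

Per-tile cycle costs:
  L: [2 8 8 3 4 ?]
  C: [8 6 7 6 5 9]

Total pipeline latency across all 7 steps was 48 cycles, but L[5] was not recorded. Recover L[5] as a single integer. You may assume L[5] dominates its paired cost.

L[5] = 8

step 0 → dur = L[0]=2 = 2
step 1 → dur = max(L[1]=8, C[0]=8) = 8
step 2 → dur = max(L[2]=8, C[1]=6) = 8
step 3 → dur = max(L[3]=3, C[2]=7) = 7
step 4 → dur = max(L[4]=4, C[3]=6) = 6
step 5 → dur = max(L[5]=?, C[4]=5) = L[5]  (unknown; binding)
step 6 → dur = C[5]=9 = 9
sum of known step durations = 40
dur[5] = total - known = 48 - 40 = 8
L[5] is the binding max in step 5, so L[5] = dur[5] = 8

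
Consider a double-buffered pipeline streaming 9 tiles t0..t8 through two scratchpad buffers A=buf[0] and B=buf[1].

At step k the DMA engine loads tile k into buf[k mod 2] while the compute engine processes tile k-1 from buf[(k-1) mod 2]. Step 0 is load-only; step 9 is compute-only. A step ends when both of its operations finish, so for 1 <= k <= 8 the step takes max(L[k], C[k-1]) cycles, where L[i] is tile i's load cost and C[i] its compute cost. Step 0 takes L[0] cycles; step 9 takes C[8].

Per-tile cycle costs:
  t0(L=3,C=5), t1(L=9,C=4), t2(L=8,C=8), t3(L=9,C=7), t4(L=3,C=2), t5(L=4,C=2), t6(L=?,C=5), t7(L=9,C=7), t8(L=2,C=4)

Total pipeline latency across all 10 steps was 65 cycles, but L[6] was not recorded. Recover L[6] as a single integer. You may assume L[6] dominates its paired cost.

step 0: dur = L[0]=3 = 3
step 1: dur = max(L[1]=9, C[0]=5) = 9
step 2: dur = max(L[2]=8, C[1]=4) = 8
step 3: dur = max(L[3]=9, C[2]=8) = 9
step 4: dur = max(L[4]=3, C[3]=7) = 7
step 5: dur = max(L[5]=4, C[4]=2) = 4
step 6: dur = max(L[6]=?, C[5]=2) = L[6]  (unknown; binding)
step 7: dur = max(L[7]=9, C[6]=5) = 9
step 8: dur = max(L[8]=2, C[7]=7) = 7
step 9: dur = C[8]=4 = 4
sum of known step durations = 60
dur[6] = total - known = 65 - 60 = 5
L[6] is the binding max in step 6, so L[6] = dur[6] = 5

L[6] = 5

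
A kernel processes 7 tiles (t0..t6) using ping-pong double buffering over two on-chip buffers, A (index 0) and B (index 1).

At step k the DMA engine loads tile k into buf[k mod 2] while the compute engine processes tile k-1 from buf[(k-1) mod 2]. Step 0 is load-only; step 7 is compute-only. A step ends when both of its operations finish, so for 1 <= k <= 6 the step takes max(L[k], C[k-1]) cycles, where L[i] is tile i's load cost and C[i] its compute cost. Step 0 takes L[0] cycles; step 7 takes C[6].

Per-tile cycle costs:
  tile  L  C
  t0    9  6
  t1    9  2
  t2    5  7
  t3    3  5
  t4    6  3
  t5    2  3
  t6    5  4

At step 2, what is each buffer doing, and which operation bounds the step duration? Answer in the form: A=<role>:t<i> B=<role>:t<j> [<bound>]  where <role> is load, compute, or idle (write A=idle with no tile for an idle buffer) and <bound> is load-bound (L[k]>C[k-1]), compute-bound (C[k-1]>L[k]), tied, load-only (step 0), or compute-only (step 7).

[0] DMA t0→A (9c) ∥ CU idle ⇒ 9c, clock 9
[1] DMA t1→B (9c) ∥ CU A:t0 (6c) ⇒ 9c, clock 18
[2] DMA t2→A (5c) ∥ CU B:t1 (2c) ⇒ 5c, clock 23
[3] DMA t3→B (3c) ∥ CU A:t2 (7c) ⇒ 7c, clock 30
[4] DMA t4→A (6c) ∥ CU B:t3 (5c) ⇒ 6c, clock 36
[5] DMA t5→B (2c) ∥ CU A:t4 (3c) ⇒ 3c, clock 39
[6] DMA t6→A (5c) ∥ CU B:t5 (3c) ⇒ 5c, clock 44
[7] DMA idle ∥ CU A:t6 (4c) ⇒ 4c, clock 48

step 2: A=load:t2 B=compute:t1 [load-bound]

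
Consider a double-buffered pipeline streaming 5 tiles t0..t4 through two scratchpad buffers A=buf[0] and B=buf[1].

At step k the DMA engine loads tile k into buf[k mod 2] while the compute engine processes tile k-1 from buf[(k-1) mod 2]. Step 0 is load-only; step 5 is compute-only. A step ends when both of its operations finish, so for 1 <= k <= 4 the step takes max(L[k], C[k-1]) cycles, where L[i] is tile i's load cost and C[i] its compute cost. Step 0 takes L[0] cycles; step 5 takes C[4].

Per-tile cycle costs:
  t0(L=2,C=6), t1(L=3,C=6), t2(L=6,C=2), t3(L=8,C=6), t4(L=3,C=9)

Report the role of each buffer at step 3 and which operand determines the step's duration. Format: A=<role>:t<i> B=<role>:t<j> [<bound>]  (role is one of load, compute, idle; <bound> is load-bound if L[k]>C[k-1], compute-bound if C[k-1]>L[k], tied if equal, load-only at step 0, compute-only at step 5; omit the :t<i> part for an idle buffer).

step 0: L[0]=2 → dur=2, Σ=2 | A=load:t0 B=idle [load-only]
step 1: L[1]=3 C[0]=6 → dur=6, Σ=8 | A=compute:t0 B=load:t1 [compute-bound]
step 2: L[2]=6 C[1]=6 → dur=6, Σ=14 | A=load:t2 B=compute:t1 [tied]
step 3: L[3]=8 C[2]=2 → dur=8, Σ=22 | A=compute:t2 B=load:t3 [load-bound]
step 4: L[4]=3 C[3]=6 → dur=6, Σ=28 | A=load:t4 B=compute:t3 [compute-bound]
step 5: C[4]=9 → dur=9, Σ=37 | A=compute:t4 B=idle [compute-only]

step 3: A=compute:t2 B=load:t3 [load-bound]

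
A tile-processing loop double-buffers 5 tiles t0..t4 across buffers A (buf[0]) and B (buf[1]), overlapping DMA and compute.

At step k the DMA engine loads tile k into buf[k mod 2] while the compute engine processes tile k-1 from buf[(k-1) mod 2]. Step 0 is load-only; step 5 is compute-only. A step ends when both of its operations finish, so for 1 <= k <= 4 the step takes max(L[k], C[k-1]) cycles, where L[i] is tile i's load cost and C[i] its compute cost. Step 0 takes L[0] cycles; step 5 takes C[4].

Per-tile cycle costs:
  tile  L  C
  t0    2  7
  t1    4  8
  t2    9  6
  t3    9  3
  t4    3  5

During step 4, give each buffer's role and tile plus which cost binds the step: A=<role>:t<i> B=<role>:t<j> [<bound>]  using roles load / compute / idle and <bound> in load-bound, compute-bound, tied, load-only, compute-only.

step 0: L[0]=2 → dur=2, Σ=2 | A=load:t0 B=idle [load-only]
step 1: L[1]=4 C[0]=7 → dur=7, Σ=9 | A=compute:t0 B=load:t1 [compute-bound]
step 2: L[2]=9 C[1]=8 → dur=9, Σ=18 | A=load:t2 B=compute:t1 [load-bound]
step 3: L[3]=9 C[2]=6 → dur=9, Σ=27 | A=compute:t2 B=load:t3 [load-bound]
step 4: L[4]=3 C[3]=3 → dur=3, Σ=30 | A=load:t4 B=compute:t3 [tied]
step 5: C[4]=5 → dur=5, Σ=35 | A=compute:t4 B=idle [compute-only]

step 4: A=load:t4 B=compute:t3 [tied]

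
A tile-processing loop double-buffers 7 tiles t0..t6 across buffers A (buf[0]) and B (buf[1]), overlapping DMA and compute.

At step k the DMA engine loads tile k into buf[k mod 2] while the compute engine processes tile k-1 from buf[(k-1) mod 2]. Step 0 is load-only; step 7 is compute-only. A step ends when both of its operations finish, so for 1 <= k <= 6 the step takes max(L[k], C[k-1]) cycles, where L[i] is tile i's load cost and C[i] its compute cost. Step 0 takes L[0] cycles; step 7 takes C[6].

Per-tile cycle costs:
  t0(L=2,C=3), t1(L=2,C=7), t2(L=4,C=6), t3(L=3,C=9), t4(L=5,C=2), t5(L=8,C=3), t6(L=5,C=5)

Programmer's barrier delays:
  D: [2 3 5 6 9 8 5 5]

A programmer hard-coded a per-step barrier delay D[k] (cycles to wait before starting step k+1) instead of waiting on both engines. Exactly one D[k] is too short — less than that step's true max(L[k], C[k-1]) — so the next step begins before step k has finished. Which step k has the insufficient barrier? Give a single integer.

[0] required=L[0]=2=2 vs D=2 ok
[1] required=max(L[1]=2,C[0]=3)=3 vs D=3 ok
[2] required=max(L[2]=4,C[1]=7)=7 vs D=5 SHORT
[3] required=max(L[3]=3,C[2]=6)=6 vs D=6 ok
[4] required=max(L[4]=5,C[3]=9)=9 vs D=9 ok
[5] required=max(L[5]=8,C[4]=2)=8 vs D=8 ok
[6] required=max(L[6]=5,C[5]=3)=5 vs D=5 ok
[7] required=C[6]=5=5 vs D=5 ok

hazard at step 2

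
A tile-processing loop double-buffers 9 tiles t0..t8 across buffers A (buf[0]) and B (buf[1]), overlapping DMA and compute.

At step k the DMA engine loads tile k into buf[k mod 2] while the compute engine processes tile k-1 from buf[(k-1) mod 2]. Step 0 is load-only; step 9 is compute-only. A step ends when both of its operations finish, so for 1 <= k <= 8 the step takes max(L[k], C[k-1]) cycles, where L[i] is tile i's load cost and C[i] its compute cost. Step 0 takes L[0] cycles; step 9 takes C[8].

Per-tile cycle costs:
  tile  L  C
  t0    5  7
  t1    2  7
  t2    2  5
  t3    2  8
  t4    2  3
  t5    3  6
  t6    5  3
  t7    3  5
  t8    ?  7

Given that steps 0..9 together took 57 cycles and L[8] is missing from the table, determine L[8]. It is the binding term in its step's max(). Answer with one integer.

L[8] = 6

step 0 | dur = L[0]=5 = 5
step 1 | dur = max(L[1]=2, C[0]=7) = 7
step 2 | dur = max(L[2]=2, C[1]=7) = 7
step 3 | dur = max(L[3]=2, C[2]=5) = 5
step 4 | dur = max(L[4]=2, C[3]=8) = 8
step 5 | dur = max(L[5]=3, C[4]=3) = 3
step 6 | dur = max(L[6]=5, C[5]=6) = 6
step 7 | dur = max(L[7]=3, C[6]=3) = 3
step 8 | dur = max(L[8]=?, C[7]=5) = L[8]  (unknown; binding)
step 9 | dur = C[8]=7 = 7
sum of known step durations = 51
dur[8] = total - known = 57 - 51 = 6
L[8] is the binding max in step 8, so L[8] = dur[8] = 6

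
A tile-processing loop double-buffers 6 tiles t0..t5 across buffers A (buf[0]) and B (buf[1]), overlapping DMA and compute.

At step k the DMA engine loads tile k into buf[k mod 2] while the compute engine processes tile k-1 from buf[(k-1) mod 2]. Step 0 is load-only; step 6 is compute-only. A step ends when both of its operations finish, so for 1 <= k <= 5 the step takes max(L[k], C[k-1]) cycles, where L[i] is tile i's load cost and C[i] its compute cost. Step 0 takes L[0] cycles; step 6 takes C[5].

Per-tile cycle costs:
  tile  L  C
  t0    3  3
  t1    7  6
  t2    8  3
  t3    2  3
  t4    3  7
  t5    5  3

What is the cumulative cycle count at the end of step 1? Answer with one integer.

end_cycle[1] = 10

step 0: L[0]=3 → dur=3, Σ=3 | A=load:t0 B=idle [load-only]
step 1: L[1]=7 C[0]=3 → dur=7, Σ=10 | A=compute:t0 B=load:t1 [load-bound]
step 2: L[2]=8 C[1]=6 → dur=8, Σ=18 | A=load:t2 B=compute:t1 [load-bound]
step 3: L[3]=2 C[2]=3 → dur=3, Σ=21 | A=compute:t2 B=load:t3 [compute-bound]
step 4: L[4]=3 C[3]=3 → dur=3, Σ=24 | A=load:t4 B=compute:t3 [tied]
step 5: L[5]=5 C[4]=7 → dur=7, Σ=31 | A=compute:t4 B=load:t5 [compute-bound]
step 6: C[5]=3 → dur=3, Σ=34 | A=idle B=compute:t5 [compute-only]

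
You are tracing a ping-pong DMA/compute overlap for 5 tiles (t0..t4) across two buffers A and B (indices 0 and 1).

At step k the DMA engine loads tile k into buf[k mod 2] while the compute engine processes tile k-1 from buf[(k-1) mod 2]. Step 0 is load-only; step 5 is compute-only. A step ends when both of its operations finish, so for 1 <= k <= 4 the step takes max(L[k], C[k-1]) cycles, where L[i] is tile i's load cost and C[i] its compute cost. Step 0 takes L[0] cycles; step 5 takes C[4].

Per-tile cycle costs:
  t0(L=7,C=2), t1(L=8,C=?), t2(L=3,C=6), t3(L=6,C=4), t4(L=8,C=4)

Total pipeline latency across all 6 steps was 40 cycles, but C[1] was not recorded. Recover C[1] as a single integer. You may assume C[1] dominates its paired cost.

step 0: dur = L[0]=7 = 7
step 1: dur = max(L[1]=8, C[0]=2) = 8
step 2: dur = max(L[2]=3, C[1]=?) = C[1]  (unknown; binding)
step 3: dur = max(L[3]=6, C[2]=6) = 6
step 4: dur = max(L[4]=8, C[3]=4) = 8
step 5: dur = C[4]=4 = 4
sum of known step durations = 33
dur[2] = total - known = 40 - 33 = 7
C[1] is the binding max in step 2, so C[1] = dur[2] = 7

C[1] = 7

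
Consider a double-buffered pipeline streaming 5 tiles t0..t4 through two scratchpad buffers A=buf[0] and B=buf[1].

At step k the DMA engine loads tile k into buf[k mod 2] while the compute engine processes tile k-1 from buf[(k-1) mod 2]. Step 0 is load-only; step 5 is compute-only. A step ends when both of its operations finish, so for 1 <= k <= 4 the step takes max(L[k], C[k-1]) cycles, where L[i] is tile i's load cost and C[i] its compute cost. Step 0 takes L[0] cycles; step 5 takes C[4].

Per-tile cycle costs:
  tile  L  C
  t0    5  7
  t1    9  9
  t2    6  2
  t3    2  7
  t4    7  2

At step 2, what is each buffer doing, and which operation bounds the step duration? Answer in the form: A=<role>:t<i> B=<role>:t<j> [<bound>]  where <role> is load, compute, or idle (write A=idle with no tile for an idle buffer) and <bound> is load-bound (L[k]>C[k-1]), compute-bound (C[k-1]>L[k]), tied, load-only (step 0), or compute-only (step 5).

k=0 load=t0/5c comp=- wait=5 total=5
k=1 load=t1/9c comp=t0/7c wait=9 total=14
k=2 load=t2/6c comp=t1/9c wait=9 total=23
k=3 load=t3/2c comp=t2/2c wait=2 total=25
k=4 load=t4/7c comp=t3/7c wait=7 total=32
k=5 load=- comp=t4/2c wait=2 total=34

step 2: A=load:t2 B=compute:t1 [compute-bound]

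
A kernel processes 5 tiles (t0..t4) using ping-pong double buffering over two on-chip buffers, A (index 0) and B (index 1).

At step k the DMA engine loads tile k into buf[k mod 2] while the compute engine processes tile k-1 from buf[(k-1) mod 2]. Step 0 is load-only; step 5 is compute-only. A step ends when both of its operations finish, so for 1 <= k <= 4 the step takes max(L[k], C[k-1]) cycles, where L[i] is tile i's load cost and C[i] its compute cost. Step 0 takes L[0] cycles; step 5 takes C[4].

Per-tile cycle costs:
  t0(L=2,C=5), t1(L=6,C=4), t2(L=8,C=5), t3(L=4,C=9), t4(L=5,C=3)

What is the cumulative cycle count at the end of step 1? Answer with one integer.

end_cycle[1] = 8

  0. 2=2c; end=2; A:t0 B:-
  1. max(6,5)=6c; end=8; A:t0 B:t1
  2. max(8,4)=8c; end=16; A:t2 B:t1
  3. max(4,5)=5c; end=21; A:t2 B:t3
  4. max(5,9)=9c; end=30; A:t4 B:t3
  5. 3=3c; end=33; A:t4 B:t3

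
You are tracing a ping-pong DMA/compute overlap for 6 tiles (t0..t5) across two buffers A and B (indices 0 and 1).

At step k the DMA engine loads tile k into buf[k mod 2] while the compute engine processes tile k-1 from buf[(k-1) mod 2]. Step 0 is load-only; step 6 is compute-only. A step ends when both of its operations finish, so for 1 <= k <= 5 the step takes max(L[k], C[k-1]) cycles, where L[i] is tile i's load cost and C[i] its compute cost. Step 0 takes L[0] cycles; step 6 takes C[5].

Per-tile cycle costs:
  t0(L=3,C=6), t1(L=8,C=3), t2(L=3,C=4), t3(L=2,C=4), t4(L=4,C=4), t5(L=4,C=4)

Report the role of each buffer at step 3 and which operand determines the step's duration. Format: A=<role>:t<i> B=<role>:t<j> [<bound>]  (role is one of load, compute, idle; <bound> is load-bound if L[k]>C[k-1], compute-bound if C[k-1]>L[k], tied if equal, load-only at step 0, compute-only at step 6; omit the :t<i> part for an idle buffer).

step 3: A=compute:t2 B=load:t3 [compute-bound]

  0. 3=3c; end=3; A:t0 B:-
  1. max(8,6)=8c; end=11; A:t0 B:t1
  2. max(3,3)=3c; end=14; A:t2 B:t1
  3. max(2,4)=4c; end=18; A:t2 B:t3
  4. max(4,4)=4c; end=22; A:t4 B:t3
  5. max(4,4)=4c; end=26; A:t4 B:t5
  6. 4=4c; end=30; A:t4 B:t5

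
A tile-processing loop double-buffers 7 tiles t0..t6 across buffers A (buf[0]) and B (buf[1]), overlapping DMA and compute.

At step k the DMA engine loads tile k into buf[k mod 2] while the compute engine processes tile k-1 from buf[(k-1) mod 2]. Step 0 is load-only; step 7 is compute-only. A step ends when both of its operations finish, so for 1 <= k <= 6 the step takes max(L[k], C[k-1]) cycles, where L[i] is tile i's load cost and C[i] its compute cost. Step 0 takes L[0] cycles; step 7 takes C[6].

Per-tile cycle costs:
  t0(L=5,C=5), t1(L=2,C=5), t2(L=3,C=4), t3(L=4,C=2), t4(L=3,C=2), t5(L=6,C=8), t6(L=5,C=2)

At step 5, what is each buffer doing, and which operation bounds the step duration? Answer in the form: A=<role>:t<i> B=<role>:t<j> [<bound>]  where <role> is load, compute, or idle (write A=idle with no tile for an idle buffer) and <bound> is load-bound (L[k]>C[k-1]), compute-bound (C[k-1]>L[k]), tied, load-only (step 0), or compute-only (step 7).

step 5: A=compute:t4 B=load:t5 [load-bound]

  0. 5=5c; end=5; A:t0 B:-
  1. max(2,5)=5c; end=10; A:t0 B:t1
  2. max(3,5)=5c; end=15; A:t2 B:t1
  3. max(4,4)=4c; end=19; A:t2 B:t3
  4. max(3,2)=3c; end=22; A:t4 B:t3
  5. max(6,2)=6c; end=28; A:t4 B:t5
  6. max(5,8)=8c; end=36; A:t6 B:t5
  7. 2=2c; end=38; A:t6 B:t5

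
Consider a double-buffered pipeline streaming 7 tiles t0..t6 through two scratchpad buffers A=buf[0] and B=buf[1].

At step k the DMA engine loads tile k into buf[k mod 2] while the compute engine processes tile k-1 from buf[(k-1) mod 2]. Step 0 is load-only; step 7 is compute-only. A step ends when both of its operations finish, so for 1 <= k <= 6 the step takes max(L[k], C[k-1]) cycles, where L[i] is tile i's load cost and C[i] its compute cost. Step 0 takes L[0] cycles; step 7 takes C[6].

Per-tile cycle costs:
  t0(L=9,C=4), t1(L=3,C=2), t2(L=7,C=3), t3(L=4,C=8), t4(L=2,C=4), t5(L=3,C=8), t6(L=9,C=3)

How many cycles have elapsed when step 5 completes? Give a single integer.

  0. 9=9c; end=9; A:t0 B:-
  1. max(3,4)=4c; end=13; A:t0 B:t1
  2. max(7,2)=7c; end=20; A:t2 B:t1
  3. max(4,3)=4c; end=24; A:t2 B:t3
  4. max(2,8)=8c; end=32; A:t4 B:t3
  5. max(3,4)=4c; end=36; A:t4 B:t5
  6. max(9,8)=9c; end=45; A:t6 B:t5
  7. 3=3c; end=48; A:t6 B:t5

end_cycle[5] = 36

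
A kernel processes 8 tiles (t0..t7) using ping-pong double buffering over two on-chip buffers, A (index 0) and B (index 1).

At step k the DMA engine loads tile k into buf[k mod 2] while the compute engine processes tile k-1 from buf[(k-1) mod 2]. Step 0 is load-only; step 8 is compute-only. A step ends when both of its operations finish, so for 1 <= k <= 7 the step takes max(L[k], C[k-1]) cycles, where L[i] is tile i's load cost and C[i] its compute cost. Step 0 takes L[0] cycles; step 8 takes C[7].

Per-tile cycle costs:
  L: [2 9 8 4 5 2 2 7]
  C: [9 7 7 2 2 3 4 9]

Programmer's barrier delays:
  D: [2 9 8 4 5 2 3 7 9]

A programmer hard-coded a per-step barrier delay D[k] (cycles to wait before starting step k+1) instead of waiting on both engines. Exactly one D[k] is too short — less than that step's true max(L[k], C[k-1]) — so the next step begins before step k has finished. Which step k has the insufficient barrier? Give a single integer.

hazard at step 3

k=0 barrier L[0]=2→2c, D[0]=2 ok
k=1 barrier max(L[1]=9,C[0]=9)→9c, D[1]=9 ok
k=2 barrier max(L[2]=8,C[1]=7)→8c, D[2]=8 ok
k=3 barrier max(L[3]=4,C[2]=7)→7c, D[3]=4 SHORT
k=4 barrier max(L[4]=5,C[3]=2)→5c, D[4]=5 ok
k=5 barrier max(L[5]=2,C[4]=2)→2c, D[5]=2 ok
k=6 barrier max(L[6]=2,C[5]=3)→3c, D[6]=3 ok
k=7 barrier max(L[7]=7,C[6]=4)→7c, D[7]=7 ok
k=8 barrier C[7]=9→9c, D[8]=9 ok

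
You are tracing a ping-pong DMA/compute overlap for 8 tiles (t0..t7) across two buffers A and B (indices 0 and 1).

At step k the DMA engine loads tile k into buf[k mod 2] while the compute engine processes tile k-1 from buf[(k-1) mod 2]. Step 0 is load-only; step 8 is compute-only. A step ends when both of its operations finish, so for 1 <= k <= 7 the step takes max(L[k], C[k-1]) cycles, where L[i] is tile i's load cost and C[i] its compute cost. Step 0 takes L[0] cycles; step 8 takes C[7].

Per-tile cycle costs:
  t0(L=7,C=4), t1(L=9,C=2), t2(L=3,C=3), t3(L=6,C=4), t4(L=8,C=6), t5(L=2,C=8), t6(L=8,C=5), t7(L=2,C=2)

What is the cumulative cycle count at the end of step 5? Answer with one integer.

end_cycle[5] = 39

  0. 7=7c; end=7; A:t0 B:-
  1. max(9,4)=9c; end=16; A:t0 B:t1
  2. max(3,2)=3c; end=19; A:t2 B:t1
  3. max(6,3)=6c; end=25; A:t2 B:t3
  4. max(8,4)=8c; end=33; A:t4 B:t3
  5. max(2,6)=6c; end=39; A:t4 B:t5
  6. max(8,8)=8c; end=47; A:t6 B:t5
  7. max(2,5)=5c; end=52; A:t6 B:t7
  8. 2=2c; end=54; A:t6 B:t7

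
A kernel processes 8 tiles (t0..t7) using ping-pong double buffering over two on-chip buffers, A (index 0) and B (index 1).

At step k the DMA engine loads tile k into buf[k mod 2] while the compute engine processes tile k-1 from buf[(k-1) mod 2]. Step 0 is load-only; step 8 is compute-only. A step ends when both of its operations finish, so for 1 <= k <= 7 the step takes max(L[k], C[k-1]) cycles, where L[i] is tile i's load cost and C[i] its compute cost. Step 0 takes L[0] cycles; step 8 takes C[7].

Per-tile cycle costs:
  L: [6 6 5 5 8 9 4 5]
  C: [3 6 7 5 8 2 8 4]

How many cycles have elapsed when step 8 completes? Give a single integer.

[0] DMA t0→A (6c) ∥ CU idle ⇒ 6c, clock 6
[1] DMA t1→B (6c) ∥ CU A:t0 (3c) ⇒ 6c, clock 12
[2] DMA t2→A (5c) ∥ CU B:t1 (6c) ⇒ 6c, clock 18
[3] DMA t3→B (5c) ∥ CU A:t2 (7c) ⇒ 7c, clock 25
[4] DMA t4→A (8c) ∥ CU B:t3 (5c) ⇒ 8c, clock 33
[5] DMA t5→B (9c) ∥ CU A:t4 (8c) ⇒ 9c, clock 42
[6] DMA t6→A (4c) ∥ CU B:t5 (2c) ⇒ 4c, clock 46
[7] DMA t7→B (5c) ∥ CU A:t6 (8c) ⇒ 8c, clock 54
[8] DMA idle ∥ CU B:t7 (4c) ⇒ 4c, clock 58

end_cycle[8] = 58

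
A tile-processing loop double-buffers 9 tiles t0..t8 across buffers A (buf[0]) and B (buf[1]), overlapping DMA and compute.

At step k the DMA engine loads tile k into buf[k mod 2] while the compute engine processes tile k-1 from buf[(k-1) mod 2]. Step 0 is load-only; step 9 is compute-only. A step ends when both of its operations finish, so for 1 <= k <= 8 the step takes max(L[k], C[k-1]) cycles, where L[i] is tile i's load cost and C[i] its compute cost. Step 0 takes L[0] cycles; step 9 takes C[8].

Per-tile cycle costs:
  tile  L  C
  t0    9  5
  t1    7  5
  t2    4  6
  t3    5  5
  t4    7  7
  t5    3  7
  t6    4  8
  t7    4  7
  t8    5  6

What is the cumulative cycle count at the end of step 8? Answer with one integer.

  0. 9=9c; end=9; A:t0 B:-
  1. max(7,5)=7c; end=16; A:t0 B:t1
  2. max(4,5)=5c; end=21; A:t2 B:t1
  3. max(5,6)=6c; end=27; A:t2 B:t3
  4. max(7,5)=7c; end=34; A:t4 B:t3
  5. max(3,7)=7c; end=41; A:t4 B:t5
  6. max(4,7)=7c; end=48; A:t6 B:t5
  7. max(4,8)=8c; end=56; A:t6 B:t7
  8. max(5,7)=7c; end=63; A:t8 B:t7
  9. 6=6c; end=69; A:t8 B:t7

end_cycle[8] = 63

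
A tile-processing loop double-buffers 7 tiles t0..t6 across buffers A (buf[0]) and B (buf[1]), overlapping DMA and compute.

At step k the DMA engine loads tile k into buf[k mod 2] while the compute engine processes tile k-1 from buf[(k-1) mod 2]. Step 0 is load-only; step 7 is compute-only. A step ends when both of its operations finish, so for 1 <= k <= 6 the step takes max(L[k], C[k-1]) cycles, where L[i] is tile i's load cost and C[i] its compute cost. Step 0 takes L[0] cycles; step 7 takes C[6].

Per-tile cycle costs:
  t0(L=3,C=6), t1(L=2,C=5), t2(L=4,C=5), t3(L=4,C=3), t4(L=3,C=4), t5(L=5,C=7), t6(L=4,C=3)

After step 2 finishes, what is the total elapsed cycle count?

k=0 load=t0/3c comp=- wait=3 total=3
k=1 load=t1/2c comp=t0/6c wait=6 total=9
k=2 load=t2/4c comp=t1/5c wait=5 total=14
k=3 load=t3/4c comp=t2/5c wait=5 total=19
k=4 load=t4/3c comp=t3/3c wait=3 total=22
k=5 load=t5/5c comp=t4/4c wait=5 total=27
k=6 load=t6/4c comp=t5/7c wait=7 total=34
k=7 load=- comp=t6/3c wait=3 total=37

end_cycle[2] = 14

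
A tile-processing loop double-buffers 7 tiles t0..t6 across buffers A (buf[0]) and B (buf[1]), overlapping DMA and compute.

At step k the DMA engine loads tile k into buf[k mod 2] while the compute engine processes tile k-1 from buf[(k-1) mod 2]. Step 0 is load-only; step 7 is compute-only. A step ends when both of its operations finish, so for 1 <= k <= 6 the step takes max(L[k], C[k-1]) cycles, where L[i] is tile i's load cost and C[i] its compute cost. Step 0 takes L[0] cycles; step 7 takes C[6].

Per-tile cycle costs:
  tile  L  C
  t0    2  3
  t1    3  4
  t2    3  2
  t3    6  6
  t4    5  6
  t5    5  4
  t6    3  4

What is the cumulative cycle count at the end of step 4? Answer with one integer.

end_cycle[4] = 21

[0] DMA t0→A (2c) ∥ CU idle ⇒ 2c, clock 2
[1] DMA t1→B (3c) ∥ CU A:t0 (3c) ⇒ 3c, clock 5
[2] DMA t2→A (3c) ∥ CU B:t1 (4c) ⇒ 4c, clock 9
[3] DMA t3→B (6c) ∥ CU A:t2 (2c) ⇒ 6c, clock 15
[4] DMA t4→A (5c) ∥ CU B:t3 (6c) ⇒ 6c, clock 21
[5] DMA t5→B (5c) ∥ CU A:t4 (6c) ⇒ 6c, clock 27
[6] DMA t6→A (3c) ∥ CU B:t5 (4c) ⇒ 4c, clock 31
[7] DMA idle ∥ CU A:t6 (4c) ⇒ 4c, clock 35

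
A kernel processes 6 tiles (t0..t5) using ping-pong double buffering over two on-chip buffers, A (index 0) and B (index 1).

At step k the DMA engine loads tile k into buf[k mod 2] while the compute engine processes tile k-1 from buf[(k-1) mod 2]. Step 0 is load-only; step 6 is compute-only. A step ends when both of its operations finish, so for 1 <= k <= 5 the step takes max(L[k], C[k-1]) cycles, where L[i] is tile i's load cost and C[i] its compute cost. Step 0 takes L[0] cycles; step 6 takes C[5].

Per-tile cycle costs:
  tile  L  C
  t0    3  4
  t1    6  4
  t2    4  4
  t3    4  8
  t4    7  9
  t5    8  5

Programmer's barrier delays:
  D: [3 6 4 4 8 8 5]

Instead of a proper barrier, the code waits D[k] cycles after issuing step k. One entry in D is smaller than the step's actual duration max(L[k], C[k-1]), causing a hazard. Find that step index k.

k=0 barrier L[0]=3→3c, D[0]=3 ok
k=1 barrier max(L[1]=6,C[0]=4)→6c, D[1]=6 ok
k=2 barrier max(L[2]=4,C[1]=4)→4c, D[2]=4 ok
k=3 barrier max(L[3]=4,C[2]=4)→4c, D[3]=4 ok
k=4 barrier max(L[4]=7,C[3]=8)→8c, D[4]=8 ok
k=5 barrier max(L[5]=8,C[4]=9)→9c, D[5]=8 SHORT
k=6 barrier C[5]=5→5c, D[6]=5 ok

hazard at step 5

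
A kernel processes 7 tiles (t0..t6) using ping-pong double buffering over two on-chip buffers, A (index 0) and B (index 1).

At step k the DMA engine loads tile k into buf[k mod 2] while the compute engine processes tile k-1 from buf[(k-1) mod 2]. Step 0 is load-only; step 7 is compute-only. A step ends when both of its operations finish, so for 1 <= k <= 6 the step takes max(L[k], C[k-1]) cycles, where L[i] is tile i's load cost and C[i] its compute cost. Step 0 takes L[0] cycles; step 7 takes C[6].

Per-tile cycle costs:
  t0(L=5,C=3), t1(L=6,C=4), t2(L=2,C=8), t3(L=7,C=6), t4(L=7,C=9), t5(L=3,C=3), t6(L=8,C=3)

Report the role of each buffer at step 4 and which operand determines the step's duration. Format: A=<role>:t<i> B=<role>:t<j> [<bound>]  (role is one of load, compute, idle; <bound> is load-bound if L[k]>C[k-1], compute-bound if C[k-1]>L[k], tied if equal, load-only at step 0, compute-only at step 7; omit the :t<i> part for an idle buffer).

step 4: A=load:t4 B=compute:t3 [load-bound]

step 0: L[0]=5 → dur=5, Σ=5 | A=load:t0 B=idle [load-only]
step 1: L[1]=6 C[0]=3 → dur=6, Σ=11 | A=compute:t0 B=load:t1 [load-bound]
step 2: L[2]=2 C[1]=4 → dur=4, Σ=15 | A=load:t2 B=compute:t1 [compute-bound]
step 3: L[3]=7 C[2]=8 → dur=8, Σ=23 | A=compute:t2 B=load:t3 [compute-bound]
step 4: L[4]=7 C[3]=6 → dur=7, Σ=30 | A=load:t4 B=compute:t3 [load-bound]
step 5: L[5]=3 C[4]=9 → dur=9, Σ=39 | A=compute:t4 B=load:t5 [compute-bound]
step 6: L[6]=8 C[5]=3 → dur=8, Σ=47 | A=load:t6 B=compute:t5 [load-bound]
step 7: C[6]=3 → dur=3, Σ=50 | A=compute:t6 B=idle [compute-only]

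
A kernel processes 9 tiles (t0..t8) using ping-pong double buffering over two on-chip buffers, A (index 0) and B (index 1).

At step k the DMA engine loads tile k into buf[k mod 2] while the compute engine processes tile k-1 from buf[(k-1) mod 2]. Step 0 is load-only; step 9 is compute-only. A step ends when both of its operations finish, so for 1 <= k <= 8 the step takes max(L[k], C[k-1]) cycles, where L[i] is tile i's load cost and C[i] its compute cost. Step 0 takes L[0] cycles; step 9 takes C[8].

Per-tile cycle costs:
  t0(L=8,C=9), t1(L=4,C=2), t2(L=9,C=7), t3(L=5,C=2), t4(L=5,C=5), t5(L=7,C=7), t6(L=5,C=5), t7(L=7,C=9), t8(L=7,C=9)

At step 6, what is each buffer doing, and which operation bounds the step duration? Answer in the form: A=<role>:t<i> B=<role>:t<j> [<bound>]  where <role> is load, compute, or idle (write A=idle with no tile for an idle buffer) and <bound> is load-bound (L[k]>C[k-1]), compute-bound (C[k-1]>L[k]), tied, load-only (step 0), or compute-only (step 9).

step 6: A=load:t6 B=compute:t5 [compute-bound]

  0. 8=8c; end=8; A:t0 B:-
  1. max(4,9)=9c; end=17; A:t0 B:t1
  2. max(9,2)=9c; end=26; A:t2 B:t1
  3. max(5,7)=7c; end=33; A:t2 B:t3
  4. max(5,2)=5c; end=38; A:t4 B:t3
  5. max(7,5)=7c; end=45; A:t4 B:t5
  6. max(5,7)=7c; end=52; A:t6 B:t5
  7. max(7,5)=7c; end=59; A:t6 B:t7
  8. max(7,9)=9c; end=68; A:t8 B:t7
  9. 9=9c; end=77; A:t8 B:t7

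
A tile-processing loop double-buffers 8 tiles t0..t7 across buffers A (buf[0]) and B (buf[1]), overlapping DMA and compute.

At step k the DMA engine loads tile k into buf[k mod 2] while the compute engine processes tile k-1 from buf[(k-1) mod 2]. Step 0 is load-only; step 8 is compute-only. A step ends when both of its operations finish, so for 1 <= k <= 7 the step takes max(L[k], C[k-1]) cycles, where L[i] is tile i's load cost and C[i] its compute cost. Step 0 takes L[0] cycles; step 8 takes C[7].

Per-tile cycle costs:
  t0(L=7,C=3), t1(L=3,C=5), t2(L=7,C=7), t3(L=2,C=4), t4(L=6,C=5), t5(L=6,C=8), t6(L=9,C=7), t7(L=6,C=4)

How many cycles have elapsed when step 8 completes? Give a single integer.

k=0 load=t0/7c comp=- wait=7 total=7
k=1 load=t1/3c comp=t0/3c wait=3 total=10
k=2 load=t2/7c comp=t1/5c wait=7 total=17
k=3 load=t3/2c comp=t2/7c wait=7 total=24
k=4 load=t4/6c comp=t3/4c wait=6 total=30
k=5 load=t5/6c comp=t4/5c wait=6 total=36
k=6 load=t6/9c comp=t5/8c wait=9 total=45
k=7 load=t7/6c comp=t6/7c wait=7 total=52
k=8 load=- comp=t7/4c wait=4 total=56

end_cycle[8] = 56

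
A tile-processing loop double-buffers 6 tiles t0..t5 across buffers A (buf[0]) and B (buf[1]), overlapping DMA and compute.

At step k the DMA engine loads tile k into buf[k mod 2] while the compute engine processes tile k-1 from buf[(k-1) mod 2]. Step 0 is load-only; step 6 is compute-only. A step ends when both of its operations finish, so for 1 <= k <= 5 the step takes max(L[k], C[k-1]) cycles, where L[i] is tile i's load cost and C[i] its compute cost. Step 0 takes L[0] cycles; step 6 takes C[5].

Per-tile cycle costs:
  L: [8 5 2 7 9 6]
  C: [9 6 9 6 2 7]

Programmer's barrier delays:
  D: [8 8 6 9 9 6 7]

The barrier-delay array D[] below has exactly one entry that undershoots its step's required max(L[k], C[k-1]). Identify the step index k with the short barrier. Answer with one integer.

hazard at step 1

[0] required=L[0]=8=8 vs D=8 ok
[1] required=max(L[1]=5,C[0]=9)=9 vs D=8 SHORT
[2] required=max(L[2]=2,C[1]=6)=6 vs D=6 ok
[3] required=max(L[3]=7,C[2]=9)=9 vs D=9 ok
[4] required=max(L[4]=9,C[3]=6)=9 vs D=9 ok
[5] required=max(L[5]=6,C[4]=2)=6 vs D=6 ok
[6] required=C[5]=7=7 vs D=7 ok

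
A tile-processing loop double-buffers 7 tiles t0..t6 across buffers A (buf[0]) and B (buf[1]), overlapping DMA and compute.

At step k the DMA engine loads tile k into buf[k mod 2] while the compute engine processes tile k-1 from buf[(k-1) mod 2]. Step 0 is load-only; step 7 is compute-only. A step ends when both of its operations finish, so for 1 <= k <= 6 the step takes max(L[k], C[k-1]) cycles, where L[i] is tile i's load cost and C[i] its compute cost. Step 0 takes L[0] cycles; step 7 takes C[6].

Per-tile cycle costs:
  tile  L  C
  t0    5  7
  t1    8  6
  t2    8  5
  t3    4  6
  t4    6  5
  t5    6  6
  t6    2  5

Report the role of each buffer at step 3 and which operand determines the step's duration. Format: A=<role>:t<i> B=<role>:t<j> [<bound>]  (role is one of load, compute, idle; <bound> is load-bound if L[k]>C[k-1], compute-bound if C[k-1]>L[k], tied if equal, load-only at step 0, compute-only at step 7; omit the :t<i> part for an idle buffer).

step 3: A=compute:t2 B=load:t3 [compute-bound]

k=0 load=t0/5c comp=- wait=5 total=5
k=1 load=t1/8c comp=t0/7c wait=8 total=13
k=2 load=t2/8c comp=t1/6c wait=8 total=21
k=3 load=t3/4c comp=t2/5c wait=5 total=26
k=4 load=t4/6c comp=t3/6c wait=6 total=32
k=5 load=t5/6c comp=t4/5c wait=6 total=38
k=6 load=t6/2c comp=t5/6c wait=6 total=44
k=7 load=- comp=t6/5c wait=5 total=49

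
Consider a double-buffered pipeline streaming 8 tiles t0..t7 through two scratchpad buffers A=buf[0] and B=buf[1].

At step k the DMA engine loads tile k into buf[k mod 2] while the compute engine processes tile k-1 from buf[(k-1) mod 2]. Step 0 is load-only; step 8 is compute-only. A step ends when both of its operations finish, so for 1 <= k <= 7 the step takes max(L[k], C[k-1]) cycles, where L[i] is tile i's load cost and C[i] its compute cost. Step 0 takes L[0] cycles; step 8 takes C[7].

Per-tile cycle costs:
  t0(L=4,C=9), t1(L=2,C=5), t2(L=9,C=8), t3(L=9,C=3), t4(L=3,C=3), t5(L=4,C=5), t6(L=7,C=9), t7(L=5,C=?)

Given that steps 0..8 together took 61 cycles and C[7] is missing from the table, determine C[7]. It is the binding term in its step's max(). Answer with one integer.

step 0 = dur = L[0]=4 = 4
step 1 = dur = max(L[1]=2, C[0]=9) = 9
step 2 = dur = max(L[2]=9, C[1]=5) = 9
step 3 = dur = max(L[3]=9, C[2]=8) = 9
step 4 = dur = max(L[4]=3, C[3]=3) = 3
step 5 = dur = max(L[5]=4, C[4]=3) = 4
step 6 = dur = max(L[6]=7, C[5]=5) = 7
step 7 = dur = max(L[7]=5, C[6]=9) = 9
step 8 = dur = C[7]=? = C[7]  (unknown; binding)
sum of known step durations = 54
dur[8] = total - known = 61 - 54 = 7
C[7] is the binding max in step 8, so C[7] = dur[8] = 7

C[7] = 7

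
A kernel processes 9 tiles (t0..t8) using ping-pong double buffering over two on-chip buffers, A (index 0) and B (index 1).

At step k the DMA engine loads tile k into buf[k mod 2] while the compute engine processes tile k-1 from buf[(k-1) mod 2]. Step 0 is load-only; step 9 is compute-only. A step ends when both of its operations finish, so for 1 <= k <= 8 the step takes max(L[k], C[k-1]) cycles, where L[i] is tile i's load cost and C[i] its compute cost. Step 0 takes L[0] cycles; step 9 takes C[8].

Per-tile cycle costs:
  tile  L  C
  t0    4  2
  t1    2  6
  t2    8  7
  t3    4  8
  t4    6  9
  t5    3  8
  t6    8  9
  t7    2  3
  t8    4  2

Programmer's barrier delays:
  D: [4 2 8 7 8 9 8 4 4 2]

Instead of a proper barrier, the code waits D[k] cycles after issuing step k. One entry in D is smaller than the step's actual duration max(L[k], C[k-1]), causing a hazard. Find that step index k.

hazard at step 7

k=0 barrier L[0]=4→4c, D[0]=4 ok
k=1 barrier max(L[1]=2,C[0]=2)→2c, D[1]=2 ok
k=2 barrier max(L[2]=8,C[1]=6)→8c, D[2]=8 ok
k=3 barrier max(L[3]=4,C[2]=7)→7c, D[3]=7 ok
k=4 barrier max(L[4]=6,C[3]=8)→8c, D[4]=8 ok
k=5 barrier max(L[5]=3,C[4]=9)→9c, D[5]=9 ok
k=6 barrier max(L[6]=8,C[5]=8)→8c, D[6]=8 ok
k=7 barrier max(L[7]=2,C[6]=9)→9c, D[7]=4 SHORT
k=8 barrier max(L[8]=4,C[7]=3)→4c, D[8]=4 ok
k=9 barrier C[8]=2→2c, D[9]=2 ok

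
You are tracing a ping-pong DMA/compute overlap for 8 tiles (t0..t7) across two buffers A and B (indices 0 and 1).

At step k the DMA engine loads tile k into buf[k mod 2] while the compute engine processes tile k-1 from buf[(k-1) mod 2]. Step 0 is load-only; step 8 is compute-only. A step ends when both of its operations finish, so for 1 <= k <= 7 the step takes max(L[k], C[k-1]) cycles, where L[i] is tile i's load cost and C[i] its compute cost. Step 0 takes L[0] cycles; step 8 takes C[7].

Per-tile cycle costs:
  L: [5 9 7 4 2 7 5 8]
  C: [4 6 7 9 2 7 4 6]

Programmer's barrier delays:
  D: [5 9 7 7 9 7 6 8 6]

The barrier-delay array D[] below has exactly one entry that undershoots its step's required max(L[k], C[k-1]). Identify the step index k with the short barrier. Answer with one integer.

hazard at step 6

k=0 barrier L[0]=5→5c, D[0]=5 ok
k=1 barrier max(L[1]=9,C[0]=4)→9c, D[1]=9 ok
k=2 barrier max(L[2]=7,C[1]=6)→7c, D[2]=7 ok
k=3 barrier max(L[3]=4,C[2]=7)→7c, D[3]=7 ok
k=4 barrier max(L[4]=2,C[3]=9)→9c, D[4]=9 ok
k=5 barrier max(L[5]=7,C[4]=2)→7c, D[5]=7 ok
k=6 barrier max(L[6]=5,C[5]=7)→7c, D[6]=6 SHORT
k=7 barrier max(L[7]=8,C[6]=4)→8c, D[7]=8 ok
k=8 barrier C[7]=6→6c, D[8]=6 ok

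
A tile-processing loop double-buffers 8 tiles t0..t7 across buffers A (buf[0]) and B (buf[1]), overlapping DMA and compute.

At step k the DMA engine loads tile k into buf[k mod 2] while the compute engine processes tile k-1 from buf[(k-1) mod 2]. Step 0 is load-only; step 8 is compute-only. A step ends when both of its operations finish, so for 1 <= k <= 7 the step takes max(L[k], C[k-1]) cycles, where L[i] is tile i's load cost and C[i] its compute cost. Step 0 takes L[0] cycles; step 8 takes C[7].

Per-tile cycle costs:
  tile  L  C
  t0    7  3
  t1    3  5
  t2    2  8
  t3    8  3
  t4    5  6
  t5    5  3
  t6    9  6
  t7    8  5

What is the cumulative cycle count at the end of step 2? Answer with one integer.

end_cycle[2] = 15

  0. 7=7c; end=7; A:t0 B:-
  1. max(3,3)=3c; end=10; A:t0 B:t1
  2. max(2,5)=5c; end=15; A:t2 B:t1
  3. max(8,8)=8c; end=23; A:t2 B:t3
  4. max(5,3)=5c; end=28; A:t4 B:t3
  5. max(5,6)=6c; end=34; A:t4 B:t5
  6. max(9,3)=9c; end=43; A:t6 B:t5
  7. max(8,6)=8c; end=51; A:t6 B:t7
  8. 5=5c; end=56; A:t6 B:t7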